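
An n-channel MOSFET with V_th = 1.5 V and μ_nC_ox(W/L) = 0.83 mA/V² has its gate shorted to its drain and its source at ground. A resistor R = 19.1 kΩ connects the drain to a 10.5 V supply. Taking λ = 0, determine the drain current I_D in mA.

With gate tied to drain, V_GS = V_DS ≥ V_GS − V_th, so the device is in saturation.
KCL at the drain: ½ k_n (V_GS − V_th)² = (V_DD − V_GS)/R.
Let x = V_GS − 1.5. Then 7.93 x² + x − 9 = 0, giving x = 1 V (positive root), so V_GS = 2.5 V.
I_D = (V_DD − V_GS)/R = (10.5 − 2.5) / 19.1 = 0.419 mA.

I_D = 0.419 mA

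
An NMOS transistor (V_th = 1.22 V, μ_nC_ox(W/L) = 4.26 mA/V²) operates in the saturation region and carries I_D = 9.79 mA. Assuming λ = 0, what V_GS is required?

In saturation I_D = ½ k_n (V_GS − V_th)², so V_GS − V_th = √(2 I_D / k_n) = √(2 × 9.79 / 4.26) = 2.14 V.
V_GS = 1.22 + 2.14 = 3.36 V.

V_GS = 3.36 V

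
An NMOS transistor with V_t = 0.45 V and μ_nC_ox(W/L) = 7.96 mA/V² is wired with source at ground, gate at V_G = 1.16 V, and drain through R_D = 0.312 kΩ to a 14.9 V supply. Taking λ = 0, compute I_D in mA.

I_D = 2.01 mA

V_GS = V_G = 1.16 V, so V_ov = 1.16 − 0.45 = 0.71 V.
Assume saturation: I_D = ½ k_n V_ov² = 0.5 × 7.96 × 0.71² = 2.01 mA, giving V_DS = V_DD − I_D R_D = 14.9 − 2.01 × 0.312 = 14.3 V.
V_DS = 14.3 V ≥ V_ov = 0.71 V, confirming saturation.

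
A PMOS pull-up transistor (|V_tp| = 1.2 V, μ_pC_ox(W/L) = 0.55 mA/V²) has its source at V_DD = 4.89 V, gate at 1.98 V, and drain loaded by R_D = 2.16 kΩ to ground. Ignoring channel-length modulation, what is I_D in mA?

V_SG = V_DD − V_G = 4.89 − 1.98 = 2.91 V, so V_ov = 2.91 − 1.2 = 1.71 V.
Assume saturation: I_D = ½ k_p V_ov² = 0.5 × 0.55 × 1.71² = 0.804 mA, giving V_SD = V_DD − I_D R_D = 4.89 − 0.804 × 2.16 = 3.15 V.
V_SD = 3.15 V ≥ V_ov = 1.71 V, confirming saturation.

I_D = 0.804 mA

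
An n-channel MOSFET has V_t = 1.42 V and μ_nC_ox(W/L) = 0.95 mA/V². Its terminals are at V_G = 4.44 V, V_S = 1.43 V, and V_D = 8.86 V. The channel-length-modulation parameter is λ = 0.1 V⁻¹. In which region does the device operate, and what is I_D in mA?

V_GS = V_G − V_S = 4.44 − 1.43 = 3.01 V; V_DS = V_D − V_S = 8.86 − 1.43 = 7.43 V.
V_ov = V_GS − V_t = 3.01 − 1.42 = 1.59 V.
Since V_DS = 7.43 V ≥ V_ov = 1.59 V, the device is in saturation.
I_D = ½ k_n V_ov² (1 + λ V_DS) = 0.5 × 0.95 × 1.59² × (1 + 0.1 × 7.43) = 2.09 mA.

Saturation; I_D = 2.09 mA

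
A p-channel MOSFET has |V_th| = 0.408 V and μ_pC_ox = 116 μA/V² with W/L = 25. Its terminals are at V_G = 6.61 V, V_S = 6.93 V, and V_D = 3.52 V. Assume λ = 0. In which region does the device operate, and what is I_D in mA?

V_SG = V_S − V_G = 6.93 − 6.61 = 0.32 V; V_SD = V_S − V_D = 6.93 − 3.52 = 3.41 V.
V_SG = 0.32 V < |V_th| = 0.408 V, so the transistor is in cutoff.

Cutoff; I_D = 0 mA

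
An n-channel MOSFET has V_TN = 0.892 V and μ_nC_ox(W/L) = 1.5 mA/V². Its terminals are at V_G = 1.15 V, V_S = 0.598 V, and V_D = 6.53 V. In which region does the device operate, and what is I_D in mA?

V_GS = V_G − V_S = 1.15 − 0.598 = 0.552 V; V_DS = V_D − V_S = 6.53 − 0.598 = 5.93 V.
V_GS = 0.552 V < V_TN = 0.892 V, so the transistor is in cutoff.

Cutoff; I_D = 0 mA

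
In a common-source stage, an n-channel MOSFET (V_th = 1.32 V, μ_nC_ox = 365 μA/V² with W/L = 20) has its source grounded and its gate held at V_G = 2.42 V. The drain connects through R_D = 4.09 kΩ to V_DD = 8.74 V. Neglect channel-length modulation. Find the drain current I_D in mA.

I_D = 2.06 mA

V_GS = V_G = 2.42 V, so V_ov = 2.42 − 1.32 = 1.1 V.
k_n = μ_nC_ox · (W/L) = 7.3 mA/V².
Assume saturation: I_D = ½ k_n V_ov² = 0.5 × 7.3 × 1.1² = 4.42 mA, giving V_DS = V_DD − I_D R_D = 8.74 − 4.42 × 4.09 = -9.32 V.
But -9.32 V < V_ov = 1.1 V, so the device is actually in triode.
In triode I_D = k_n[V_ov V_DS − ½ V_DS²] and I_D = (V_DD − V_DS)/R_D. Equating: 14.9 V_DS² − 33.84 V_DS + 8.74 = 0, giving V_DS = 0.297 V (the root below V_ov).
I_D = (8.74 − 0.297) / 4.09 = 2.06 mA.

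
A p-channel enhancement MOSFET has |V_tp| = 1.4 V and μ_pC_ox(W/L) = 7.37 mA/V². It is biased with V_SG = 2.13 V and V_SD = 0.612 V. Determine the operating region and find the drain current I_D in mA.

Triode; I_D = 1.91 mA

V_ov = V_SG − |V_tp| = 2.13 − 1.4 = 0.73 V.
Since V_SD = 0.612 V < V_ov = 0.73 V, the device is in the triode region.
I_D = k_p [V_ov · V_SD − ½ V_SD²] = 7.37 × [0.73 × 0.612 − 0.5 × 0.612²] = 1.91 mA.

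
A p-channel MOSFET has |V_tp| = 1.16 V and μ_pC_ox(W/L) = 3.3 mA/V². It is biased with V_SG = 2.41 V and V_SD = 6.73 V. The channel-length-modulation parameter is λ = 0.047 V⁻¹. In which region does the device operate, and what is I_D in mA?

Saturation; I_D = 3.39 mA

V_ov = V_SG − |V_tp| = 2.41 − 1.16 = 1.25 V.
Since V_SD = 6.73 V ≥ V_ov = 1.25 V, the device is in saturation.
I_D = ½ k_p V_ov² (1 + λ V_SD) = 0.5 × 3.3 × 1.25² × (1 + 0.047 × 6.73) = 3.39 mA.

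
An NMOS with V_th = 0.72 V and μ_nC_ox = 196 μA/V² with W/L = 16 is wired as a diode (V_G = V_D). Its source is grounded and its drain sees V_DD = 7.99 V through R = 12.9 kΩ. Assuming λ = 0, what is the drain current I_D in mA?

I_D = 0.519 mA

With gate tied to drain, V_GS = V_DS ≥ V_GS − V_th, so the device is in saturation.
k_n = μ_nC_ox · (W/L) = 3.136 mA/V².
KCL at the drain: ½ k_n (V_GS − V_th)² = (V_DD − V_GS)/R.
Let x = V_GS − 0.72. Then 20.2 x² + x − 7.27 = 0, giving x = 0.575 V (positive root), so V_GS = 1.3 V.
I_D = (V_DD − V_GS)/R = (7.99 − 1.3) / 12.9 = 0.519 mA.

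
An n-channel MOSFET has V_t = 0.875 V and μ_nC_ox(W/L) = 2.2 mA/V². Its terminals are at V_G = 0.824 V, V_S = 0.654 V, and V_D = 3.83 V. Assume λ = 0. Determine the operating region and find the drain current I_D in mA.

V_GS = V_G − V_S = 0.824 − 0.654 = 0.17 V; V_DS = V_D − V_S = 3.83 − 0.654 = 3.18 V.
V_GS = 0.17 V < V_t = 0.875 V, so the transistor is in cutoff.

Cutoff; I_D = 0 mA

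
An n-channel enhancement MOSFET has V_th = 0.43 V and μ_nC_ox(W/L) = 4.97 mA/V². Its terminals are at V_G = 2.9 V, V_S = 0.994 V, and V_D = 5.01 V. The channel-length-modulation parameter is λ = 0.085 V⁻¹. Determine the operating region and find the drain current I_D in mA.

Saturation; I_D = 7.26 mA

V_GS = V_G − V_S = 2.9 − 0.994 = 1.91 V; V_DS = V_D − V_S = 5.01 − 0.994 = 4.02 V.
V_ov = V_GS − V_th = 1.91 − 0.43 = 1.48 V.
Since V_DS = 4.02 V ≥ V_ov = 1.48 V, the device is in saturation.
I_D = ½ k_n V_ov² (1 + λ V_DS) = 0.5 × 4.97 × 1.48² × (1 + 0.085 × 4.02) = 7.26 mA.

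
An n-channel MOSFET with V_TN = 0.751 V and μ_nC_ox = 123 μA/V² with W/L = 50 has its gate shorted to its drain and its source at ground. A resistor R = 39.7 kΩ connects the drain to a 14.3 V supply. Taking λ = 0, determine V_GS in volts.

V_GS = 1.08 V

With gate tied to drain, V_GS = V_DS ≥ V_GS − V_TN, so the device is in saturation.
k_n = μ_nC_ox · (W/L) = 6.15 mA/V².
KCL at the drain: ½ k_n (V_GS − V_TN)² = (V_DD − V_GS)/R.
Let x = V_GS − 0.751. Then 122 x² + x − 13.55 = 0, giving x = 0.329 V (positive root), so V_GS = 1.08 V.
I_D = (V_DD − V_GS)/R = (14.3 − 1.08) / 39.7 = 0.333 mA.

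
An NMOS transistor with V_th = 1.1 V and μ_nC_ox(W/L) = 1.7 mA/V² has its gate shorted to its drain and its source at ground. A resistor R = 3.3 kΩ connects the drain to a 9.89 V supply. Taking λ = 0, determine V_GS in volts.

With gate tied to drain, V_GS = V_DS ≥ V_GS − V_th, so the device is in saturation.
KCL at the drain: ½ k_n (V_GS − V_th)² = (V_DD − V_GS)/R.
Let x = V_GS − 1.1. Then 2.8 x² + x − 8.79 = 0, giving x = 1.6 V (positive root), so V_GS = 2.7 V.
I_D = (V_DD − V_GS)/R = (9.89 − 2.7) / 3.3 = 2.18 mA.

V_GS = 2.70 V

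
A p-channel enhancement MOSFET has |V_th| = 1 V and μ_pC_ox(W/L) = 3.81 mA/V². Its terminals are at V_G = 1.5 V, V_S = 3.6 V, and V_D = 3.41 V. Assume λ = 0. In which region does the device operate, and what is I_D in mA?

Triode; I_D = 0.728 mA

V_SG = V_S − V_G = 3.6 − 1.5 = 2.1 V; V_SD = V_S − V_D = 3.6 − 3.41 = 0.19 V.
V_ov = V_SG − |V_th| = 2.1 − 1 = 1.1 V.
Since V_SD = 0.19 V < V_ov = 1.1 V, the device is in the triode region.
I_D = k_p [V_ov · V_SD − ½ V_SD²] = 3.81 × [1.1 × 0.19 − 0.5 × 0.19²] = 0.728 mA.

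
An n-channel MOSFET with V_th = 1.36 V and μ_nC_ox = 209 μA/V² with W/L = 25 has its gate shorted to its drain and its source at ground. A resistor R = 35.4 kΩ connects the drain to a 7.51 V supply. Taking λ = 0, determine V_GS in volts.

With gate tied to drain, V_GS = V_DS ≥ V_GS − V_th, so the device is in saturation.
k_n = μ_nC_ox · (W/L) = 5.225 mA/V².
KCL at the drain: ½ k_n (V_GS − V_th)² = (V_DD − V_GS)/R.
Let x = V_GS − 1.36. Then 92.5 x² + x − 6.15 = 0, giving x = 0.253 V (positive root), so V_GS = 1.61 V.
I_D = (V_DD − V_GS)/R = (7.51 − 1.61) / 35.4 = 0.167 mA.

V_GS = 1.61 V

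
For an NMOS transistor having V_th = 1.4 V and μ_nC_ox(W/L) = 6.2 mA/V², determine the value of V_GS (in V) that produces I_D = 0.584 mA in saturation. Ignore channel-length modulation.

In saturation I_D = ½ k_n (V_GS − V_th)², so V_GS − V_th = √(2 I_D / k_n) = √(2 × 0.584 / 6.2) = 0.434 V.
V_GS = 1.4 + 0.434 = 1.83 V.

V_GS = 1.83 V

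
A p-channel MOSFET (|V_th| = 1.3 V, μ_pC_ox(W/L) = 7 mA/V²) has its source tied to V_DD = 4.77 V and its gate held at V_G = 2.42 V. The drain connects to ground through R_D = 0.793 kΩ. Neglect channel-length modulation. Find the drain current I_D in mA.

V_SG = V_DD − V_G = 4.77 − 2.42 = 2.35 V, so V_ov = 2.35 − 1.3 = 1.05 V.
Assume saturation: I_D = ½ k_p V_ov² = 0.5 × 7 × 1.05² = 3.86 mA, giving V_SD = V_DD − I_D R_D = 4.77 − 3.86 × 0.793 = 1.71 V.
V_SD = 1.71 V ≥ V_ov = 1.05 V, confirming saturation.

I_D = 3.86 mA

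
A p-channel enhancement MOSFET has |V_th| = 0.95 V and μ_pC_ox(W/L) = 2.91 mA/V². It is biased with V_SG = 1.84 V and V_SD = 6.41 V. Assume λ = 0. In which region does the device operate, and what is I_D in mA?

Saturation; I_D = 1.15 mA

V_ov = V_SG − |V_th| = 1.84 − 0.95 = 0.89 V.
Since V_SD = 6.41 V ≥ V_ov = 0.89 V, the device is in saturation.
I_D = ½ k_p V_ov² = 0.5 × 2.91 × 0.89² = 1.15 mA.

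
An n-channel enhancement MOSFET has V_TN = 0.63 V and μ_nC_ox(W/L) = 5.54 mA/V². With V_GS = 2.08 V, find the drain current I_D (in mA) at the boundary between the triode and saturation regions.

At the boundary V_DS = V_ov = V_GS − V_TN = 2.08 − 0.63 = 1.45 V.
I_D = ½ k_n V_ov² = 0.5 × 5.54 × 1.45² = 5.82 mA.

I_D = 5.82 mA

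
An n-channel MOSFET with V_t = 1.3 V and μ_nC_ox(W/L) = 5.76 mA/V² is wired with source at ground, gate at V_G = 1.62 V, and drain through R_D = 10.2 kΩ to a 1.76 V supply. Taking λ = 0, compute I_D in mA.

V_GS = V_G = 1.62 V, so V_ov = 1.62 − 1.3 = 0.32 V.
Assume saturation: I_D = ½ k_n V_ov² = 0.5 × 5.76 × 0.32² = 0.295 mA, giving V_DS = V_DD − I_D R_D = 1.76 − 0.295 × 10.2 = -1.25 V.
But -1.25 V < V_ov = 0.32 V, so the device is actually in triode.
In triode I_D = k_n[V_ov V_DS − ½ V_DS²] and I_D = (V_DD − V_DS)/R_D. Equating: 29.4 V_DS² − 19.8 V_DS + 1.76 = 0, giving V_DS = 0.105 V (the root below V_ov).
I_D = (1.76 − 0.105) / 10.2 = 0.162 mA.

I_D = 0.162 mA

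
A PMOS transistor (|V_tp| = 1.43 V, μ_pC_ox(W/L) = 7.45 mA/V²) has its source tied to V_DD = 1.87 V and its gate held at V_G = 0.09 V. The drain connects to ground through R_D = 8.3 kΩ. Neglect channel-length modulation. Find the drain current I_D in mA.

V_SG = V_DD − V_G = 1.87 − 0.09 = 1.78 V, so V_ov = 1.78 − 1.43 = 0.35 V.
Assume saturation: I_D = ½ k_p V_ov² = 0.5 × 7.45 × 0.35² = 0.456 mA, giving V_SD = V_DD − I_D R_D = 1.87 − 0.456 × 8.3 = -1.92 V.
But -1.92 V < V_ov = 0.35 V, so the device is actually in triode.
In triode I_D = k_p[V_ov V_SD − ½ V_SD²] and I_D = (V_DD − V_SD)/R_D. Equating: 30.9 V_SD² − 22.64 V_SD + 1.87 = 0, giving V_SD = 0.0949 V (the root below V_ov).
I_D = (1.87 − 0.0949) / 8.3 = 0.214 mA.

I_D = 0.214 mA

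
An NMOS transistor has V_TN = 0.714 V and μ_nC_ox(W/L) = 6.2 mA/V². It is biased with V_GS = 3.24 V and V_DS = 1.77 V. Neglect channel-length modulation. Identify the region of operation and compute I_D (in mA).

V_ov = V_GS − V_TN = 3.24 − 0.714 = 2.53 V.
Since V_DS = 1.77 V < V_ov = 2.53 V, the device is in the triode region.
I_D = k_n [V_ov · V_DS − ½ V_DS²] = 6.2 × [2.53 × 1.77 − 0.5 × 1.77²] = 18 mA.

Triode; I_D = 18.0 mA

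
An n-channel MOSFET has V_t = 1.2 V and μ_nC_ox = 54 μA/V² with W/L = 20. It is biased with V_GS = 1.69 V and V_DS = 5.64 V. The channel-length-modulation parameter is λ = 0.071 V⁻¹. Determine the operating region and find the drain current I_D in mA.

Saturation; I_D = 0.182 mA

k_n = μ_nC_ox · (W/L) = 1.08 mA/V².
V_ov = V_GS − V_t = 1.69 − 1.2 = 0.49 V.
Since V_DS = 5.64 V ≥ V_ov = 0.49 V, the device is in saturation.
I_D = ½ k_n V_ov² (1 + λ V_DS) = 0.5 × 1.08 × 0.49² × (1 + 0.071 × 5.64) = 0.182 mA.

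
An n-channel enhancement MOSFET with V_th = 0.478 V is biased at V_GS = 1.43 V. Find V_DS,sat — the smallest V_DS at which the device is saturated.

V_DS,sat = 0.952 V

The boundary between triode and saturation is V_DS = V_GS − V_th = V_ov.
V_ov = 1.43 − 0.478 = 0.952 V.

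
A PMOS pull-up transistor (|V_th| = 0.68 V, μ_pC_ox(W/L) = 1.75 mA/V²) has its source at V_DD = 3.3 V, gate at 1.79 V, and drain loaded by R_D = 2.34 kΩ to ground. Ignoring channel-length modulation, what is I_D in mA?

V_SG = V_DD − V_G = 3.3 − 1.79 = 1.51 V, so V_ov = 1.51 − 0.68 = 0.83 V.
Assume saturation: I_D = ½ k_p V_ov² = 0.5 × 1.75 × 0.83² = 0.603 mA, giving V_SD = V_DD − I_D R_D = 3.3 − 0.603 × 2.34 = 1.89 V.
V_SD = 1.89 V ≥ V_ov = 0.83 V, confirming saturation.

I_D = 0.603 mA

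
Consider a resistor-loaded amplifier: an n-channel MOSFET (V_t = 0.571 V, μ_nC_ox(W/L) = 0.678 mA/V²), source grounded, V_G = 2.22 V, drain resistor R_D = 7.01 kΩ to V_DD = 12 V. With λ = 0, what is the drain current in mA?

I_D = 0.922 mA

V_GS = V_G = 2.22 V, so V_ov = 2.22 − 0.571 = 1.65 V.
Assume saturation: I_D = ½ k_n V_ov² = 0.5 × 0.678 × 1.65² = 0.922 mA, giving V_DS = V_DD − I_D R_D = 12 − 0.922 × 7.01 = 5.54 V.
V_DS = 5.54 V ≥ V_ov = 1.65 V, confirming saturation.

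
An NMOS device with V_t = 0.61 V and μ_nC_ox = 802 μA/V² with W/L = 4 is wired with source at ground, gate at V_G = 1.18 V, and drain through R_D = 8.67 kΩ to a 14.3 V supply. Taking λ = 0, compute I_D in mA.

V_GS = V_G = 1.18 V, so V_ov = 1.18 − 0.61 = 0.57 V.
k_n = μ_nC_ox · (W/L) = 3.208 mA/V².
Assume saturation: I_D = ½ k_n V_ov² = 0.5 × 3.208 × 0.57² = 0.521 mA, giving V_DS = V_DD − I_D R_D = 14.3 − 0.521 × 8.67 = 9.78 V.
V_DS = 9.78 V ≥ V_ov = 0.57 V, confirming saturation.

I_D = 0.521 mA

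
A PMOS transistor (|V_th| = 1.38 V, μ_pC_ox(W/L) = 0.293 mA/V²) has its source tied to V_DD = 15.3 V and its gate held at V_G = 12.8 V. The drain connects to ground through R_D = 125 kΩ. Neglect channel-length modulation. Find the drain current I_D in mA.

V_SG = V_DD − V_G = 15.3 − 12.8 = 2.5 V, so V_ov = 2.5 − 1.38 = 1.12 V.
Assume saturation: I_D = ½ k_p V_ov² = 0.5 × 0.293 × 1.12² = 0.184 mA, giving V_SD = V_DD − I_D R_D = 15.3 − 0.184 × 125 = -7.67 V.
But -7.67 V < V_ov = 1.12 V, so the device is actually in triode.
In triode I_D = k_p[V_ov V_SD − ½ V_SD²] and I_D = (V_DD − V_SD)/R_D. Equating: 18.3 V_SD² − 42.02 V_SD + 15.3 = 0, giving V_SD = 0.454 V (the root below V_ov).
I_D = (15.3 − 0.454) / 125 = 0.119 mA.

I_D = 0.119 mA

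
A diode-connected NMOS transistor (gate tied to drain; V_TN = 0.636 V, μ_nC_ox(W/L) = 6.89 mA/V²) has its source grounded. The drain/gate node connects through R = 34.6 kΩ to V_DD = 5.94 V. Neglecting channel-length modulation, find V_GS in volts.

V_GS = 0.843 V

With gate tied to drain, V_GS = V_DS ≥ V_GS − V_TN, so the device is in saturation.
KCL at the drain: ½ k_n (V_GS − V_TN)² = (V_DD − V_GS)/R.
Let x = V_GS − 0.636. Then 119 x² + x − 5.304 = 0, giving x = 0.207 V (positive root), so V_GS = 0.843 V.
I_D = (V_DD − V_GS)/R = (5.94 − 0.843) / 34.6 = 0.147 mA.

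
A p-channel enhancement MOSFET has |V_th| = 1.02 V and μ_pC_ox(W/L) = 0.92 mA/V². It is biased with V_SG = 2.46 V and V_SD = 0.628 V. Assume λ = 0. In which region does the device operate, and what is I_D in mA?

Triode; I_D = 0.651 mA

V_ov = V_SG − |V_th| = 2.46 − 1.02 = 1.44 V.
Since V_SD = 0.628 V < V_ov = 1.44 V, the device is in the triode region.
I_D = k_p [V_ov · V_SD − ½ V_SD²] = 0.92 × [1.44 × 0.628 − 0.5 × 0.628²] = 0.651 mA.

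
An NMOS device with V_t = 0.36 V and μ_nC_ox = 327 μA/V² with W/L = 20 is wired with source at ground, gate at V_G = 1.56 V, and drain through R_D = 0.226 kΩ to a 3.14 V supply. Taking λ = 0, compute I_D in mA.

I_D = 4.71 mA

V_GS = V_G = 1.56 V, so V_ov = 1.56 − 0.36 = 1.2 V.
k_n = μ_nC_ox · (W/L) = 6.54 mA/V².
Assume saturation: I_D = ½ k_n V_ov² = 0.5 × 6.54 × 1.2² = 4.71 mA, giving V_DS = V_DD − I_D R_D = 3.14 − 4.71 × 0.226 = 2.08 V.
V_DS = 2.08 V ≥ V_ov = 1.2 V, confirming saturation.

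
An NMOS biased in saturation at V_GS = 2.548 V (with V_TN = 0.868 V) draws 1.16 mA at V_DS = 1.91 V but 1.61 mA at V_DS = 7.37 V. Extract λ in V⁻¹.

λ = 0.0822 V⁻¹

With V_GS fixed, I_D ∝ (1 + λ V_DS) in saturation, so I_D2/I_D1 = (1 + λ V_DS2)/(1 + λ V_DS1).
1.61/1.16 = 1.388 = (1 + 7.37 λ)/(1 + 1.91 λ).
Solving: λ (I_D1 V_DS2 − I_D2 V_DS1) = I_D2 − I_D1, so λ = (1.61 − 1.16) / (1.16 × 7.37 − 1.61 × 1.91) = 0.45 / 5.47 = 0.0822 V⁻¹.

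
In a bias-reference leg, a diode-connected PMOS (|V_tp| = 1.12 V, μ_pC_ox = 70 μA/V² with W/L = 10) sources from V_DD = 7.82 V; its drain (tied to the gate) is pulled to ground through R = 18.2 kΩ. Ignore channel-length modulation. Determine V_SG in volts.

With gate tied to drain, V_SG = V_SD ≥ V_SG − |V_tp|, so the device is in saturation.
k_p = μ_pC_ox · (W/L) = 0.7 mA/V².
KCL at the drain: ½ k_p (V_SG − |V_tp|)² = (V_DD − V_SG)/R.
Let x = V_SG − 1.12. Then 6.37 x² + x − 6.7 = 0, giving x = 0.95 V (positive root), so V_SG = 2.07 V.
I_D = (V_DD − V_SG)/R = (7.82 − 2.07) / 18.2 = 0.316 mA.

V_SG = 2.07 V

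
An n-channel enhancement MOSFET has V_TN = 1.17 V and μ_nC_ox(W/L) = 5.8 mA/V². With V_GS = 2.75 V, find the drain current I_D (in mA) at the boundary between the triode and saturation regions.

I_D = 7.24 mA

At the boundary V_DS = V_ov = V_GS − V_TN = 2.75 − 1.17 = 1.58 V.
I_D = ½ k_n V_ov² = 0.5 × 5.8 × 1.58² = 7.24 mA.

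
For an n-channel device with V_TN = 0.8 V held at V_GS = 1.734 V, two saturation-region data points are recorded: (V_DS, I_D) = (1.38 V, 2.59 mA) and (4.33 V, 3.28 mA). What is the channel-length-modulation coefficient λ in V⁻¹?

λ = 0.103 V⁻¹

With V_GS fixed, I_D ∝ (1 + λ V_DS) in saturation, so I_D2/I_D1 = (1 + λ V_DS2)/(1 + λ V_DS1).
3.28/2.59 = 1.266 = (1 + 4.33 λ)/(1 + 1.38 λ).
Solving: λ (I_D1 V_DS2 − I_D2 V_DS1) = I_D2 − I_D1, so λ = (3.28 − 2.59) / (2.59 × 4.33 − 3.28 × 1.38) = 0.69 / 6.69 = 0.103 V⁻¹.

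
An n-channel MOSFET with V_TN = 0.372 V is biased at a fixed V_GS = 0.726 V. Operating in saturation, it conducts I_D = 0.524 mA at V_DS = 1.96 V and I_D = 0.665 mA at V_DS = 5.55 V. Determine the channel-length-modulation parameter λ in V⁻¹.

λ = 0.0879 V⁻¹

With V_GS fixed, I_D ∝ (1 + λ V_DS) in saturation, so I_D2/I_D1 = (1 + λ V_DS2)/(1 + λ V_DS1).
0.665/0.524 = 1.269 = (1 + 5.55 λ)/(1 + 1.96 λ).
Solving: λ (I_D1 V_DS2 − I_D2 V_DS1) = I_D2 − I_D1, so λ = (0.665 − 0.524) / (0.524 × 5.55 − 0.665 × 1.96) = 0.141 / 1.6 = 0.0879 V⁻¹.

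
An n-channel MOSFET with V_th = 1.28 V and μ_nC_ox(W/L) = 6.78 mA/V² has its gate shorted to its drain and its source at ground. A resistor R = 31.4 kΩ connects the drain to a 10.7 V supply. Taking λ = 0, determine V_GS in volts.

V_GS = 1.57 V

With gate tied to drain, V_GS = V_DS ≥ V_GS − V_th, so the device is in saturation.
KCL at the drain: ½ k_n (V_GS − V_th)² = (V_DD − V_GS)/R.
Let x = V_GS − 1.28. Then 106 x² + x − 9.42 = 0, giving x = 0.293 V (positive root), so V_GS = 1.57 V.
I_D = (V_DD − V_GS)/R = (10.7 − 1.57) / 31.4 = 0.291 mA.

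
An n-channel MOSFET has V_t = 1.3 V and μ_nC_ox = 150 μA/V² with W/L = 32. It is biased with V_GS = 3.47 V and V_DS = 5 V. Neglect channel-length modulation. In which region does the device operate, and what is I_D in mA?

k_n = μ_nC_ox · (W/L) = 4.8 mA/V².
V_ov = V_GS − V_t = 3.47 − 1.3 = 2.17 V.
Since V_DS = 5 V ≥ V_ov = 2.17 V, the device is in saturation.
I_D = ½ k_n V_ov² = 0.5 × 4.8 × 2.17² = 11.3 mA.

Saturation; I_D = 11.3 mA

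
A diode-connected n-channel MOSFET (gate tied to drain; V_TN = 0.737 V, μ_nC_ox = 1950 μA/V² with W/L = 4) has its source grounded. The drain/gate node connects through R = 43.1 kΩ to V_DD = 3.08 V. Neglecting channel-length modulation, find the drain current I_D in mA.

With gate tied to drain, V_GS = V_DS ≥ V_GS − V_TN, so the device is in saturation.
k_n = μ_nC_ox · (W/L) = 7.8 mA/V².
KCL at the drain: ½ k_n (V_GS − V_TN)² = (V_DD − V_GS)/R.
Let x = V_GS − 0.737. Then 168 x² + x − 2.343 = 0, giving x = 0.115 V (positive root), so V_GS = 0.852 V.
I_D = (V_DD − V_GS)/R = (3.08 − 0.852) / 43.1 = 0.0517 mA.

I_D = 0.0517 mA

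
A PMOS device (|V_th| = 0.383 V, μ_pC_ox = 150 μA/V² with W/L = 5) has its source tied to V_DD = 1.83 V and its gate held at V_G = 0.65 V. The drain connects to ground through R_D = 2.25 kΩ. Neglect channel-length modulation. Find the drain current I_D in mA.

I_D = 0.238 mA

V_SG = V_DD − V_G = 1.83 − 0.65 = 1.18 V, so V_ov = 1.18 − 0.383 = 0.797 V.
k_p = μ_pC_ox · (W/L) = 0.75 mA/V².
Assume saturation: I_D = ½ k_p V_ov² = 0.5 × 0.75 × 0.797² = 0.238 mA, giving V_SD = V_DD − I_D R_D = 1.83 − 0.238 × 2.25 = 1.29 V.
V_SD = 1.29 V ≥ V_ov = 0.797 V, confirming saturation.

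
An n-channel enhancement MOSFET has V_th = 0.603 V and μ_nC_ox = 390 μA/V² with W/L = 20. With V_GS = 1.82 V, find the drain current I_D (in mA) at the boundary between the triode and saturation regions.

I_D = 5.78 mA

At the boundary V_DS = V_ov = V_GS − V_th = 1.82 − 0.603 = 1.22 V.
k_n = μ_nC_ox · (W/L) = 7.8 mA/V².
I_D = ½ k_n V_ov² = 0.5 × 7.8 × 1.22² = 5.78 mA.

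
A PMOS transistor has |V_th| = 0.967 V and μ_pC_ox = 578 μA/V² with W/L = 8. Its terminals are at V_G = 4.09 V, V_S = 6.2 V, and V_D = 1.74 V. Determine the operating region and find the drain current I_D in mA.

V_SG = V_S − V_G = 6.2 − 4.09 = 2.11 V; V_SD = V_S − V_D = 6.2 − 1.74 = 4.46 V.
k_p = μ_pC_ox · (W/L) = 4.624 mA/V².
V_ov = V_SG − |V_th| = 2.11 − 0.967 = 1.14 V.
Since V_SD = 4.46 V ≥ V_ov = 1.14 V, the device is in saturation.
I_D = ½ k_p V_ov² = 0.5 × 4.624 × 1.14² = 3.02 mA.

Saturation; I_D = 3.02 mA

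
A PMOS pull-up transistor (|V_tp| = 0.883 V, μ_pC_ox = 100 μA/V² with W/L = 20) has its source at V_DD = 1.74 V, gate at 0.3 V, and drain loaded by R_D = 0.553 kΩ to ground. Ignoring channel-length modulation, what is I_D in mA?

V_SG = V_DD − V_G = 1.74 − 0.3 = 1.44 V, so V_ov = 1.44 − 0.883 = 0.557 V.
k_p = μ_pC_ox · (W/L) = 2 mA/V².
Assume saturation: I_D = ½ k_p V_ov² = 0.5 × 2 × 0.557² = 0.31 mA, giving V_SD = V_DD − I_D R_D = 1.74 − 0.31 × 0.553 = 1.57 V.
V_SD = 1.57 V ≥ V_ov = 0.557 V, confirming saturation.

I_D = 0.310 mA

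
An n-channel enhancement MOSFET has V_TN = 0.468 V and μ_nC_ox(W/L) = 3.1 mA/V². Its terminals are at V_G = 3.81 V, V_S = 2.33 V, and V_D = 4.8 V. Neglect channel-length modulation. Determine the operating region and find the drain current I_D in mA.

V_GS = V_G − V_S = 3.81 − 2.33 = 1.48 V; V_DS = V_D − V_S = 4.8 − 2.33 = 2.47 V.
V_ov = V_GS − V_TN = 1.48 − 0.468 = 1.01 V.
Since V_DS = 2.47 V ≥ V_ov = 1.01 V, the device is in saturation.
I_D = ½ k_n V_ov² = 0.5 × 3.1 × 1.01² = 1.59 mA.

Saturation; I_D = 1.59 mA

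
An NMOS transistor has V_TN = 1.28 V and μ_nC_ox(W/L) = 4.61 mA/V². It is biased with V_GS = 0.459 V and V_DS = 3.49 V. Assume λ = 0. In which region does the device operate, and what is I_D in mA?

Cutoff; I_D = 0 mA

V_GS = 0.459 V < V_TN = 1.28 V, so the transistor is in cutoff.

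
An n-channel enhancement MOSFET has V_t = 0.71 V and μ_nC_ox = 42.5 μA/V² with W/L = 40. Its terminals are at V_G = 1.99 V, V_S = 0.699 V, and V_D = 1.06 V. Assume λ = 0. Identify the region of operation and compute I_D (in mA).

Triode; I_D = 0.246 mA

V_GS = V_G − V_S = 1.99 − 0.699 = 1.29 V; V_DS = V_D − V_S = 1.06 − 0.699 = 0.361 V.
k_n = μ_nC_ox · (W/L) = 1.7 mA/V².
V_ov = V_GS − V_t = 1.29 − 0.71 = 0.581 V.
Since V_DS = 0.361 V < V_ov = 0.581 V, the device is in the triode region.
I_D = k_n [V_ov · V_DS − ½ V_DS²] = 1.7 × [0.581 × 0.361 − 0.5 × 0.361²] = 0.246 mA.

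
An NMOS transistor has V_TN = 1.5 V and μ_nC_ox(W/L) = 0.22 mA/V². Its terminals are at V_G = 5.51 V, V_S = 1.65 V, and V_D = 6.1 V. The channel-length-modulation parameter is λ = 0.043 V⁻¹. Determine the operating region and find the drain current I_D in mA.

V_GS = V_G − V_S = 5.51 − 1.65 = 3.86 V; V_DS = V_D − V_S = 6.1 − 1.65 = 4.45 V.
V_ov = V_GS − V_TN = 3.86 − 1.5 = 2.36 V.
Since V_DS = 4.45 V ≥ V_ov = 2.36 V, the device is in saturation.
I_D = ½ k_n V_ov² (1 + λ V_DS) = 0.5 × 0.22 × 2.36² × (1 + 0.043 × 4.45) = 0.73 mA.

Saturation; I_D = 0.730 mA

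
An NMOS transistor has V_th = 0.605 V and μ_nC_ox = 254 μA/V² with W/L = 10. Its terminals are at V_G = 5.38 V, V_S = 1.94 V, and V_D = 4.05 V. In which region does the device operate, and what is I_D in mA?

Triode; I_D = 9.54 mA

V_GS = V_G − V_S = 5.38 − 1.94 = 3.44 V; V_DS = V_D − V_S = 4.05 − 1.94 = 2.11 V.
k_n = μ_nC_ox · (W/L) = 2.54 mA/V².
V_ov = V_GS − V_th = 3.44 − 0.605 = 2.83 V.
Since V_DS = 2.11 V < V_ov = 2.83 V, the device is in the triode region.
I_D = k_n [V_ov · V_DS − ½ V_DS²] = 2.54 × [2.83 × 2.11 − 0.5 × 2.11²] = 9.54 mA.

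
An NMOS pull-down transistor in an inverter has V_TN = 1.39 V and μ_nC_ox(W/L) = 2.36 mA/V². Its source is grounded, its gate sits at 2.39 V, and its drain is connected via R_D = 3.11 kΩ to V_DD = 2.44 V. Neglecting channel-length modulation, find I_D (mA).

I_D = 0.674 mA

V_GS = V_G = 2.39 V, so V_ov = 2.39 − 1.39 = 1 V.
Assume saturation: I_D = ½ k_n V_ov² = 0.5 × 2.36 × 1² = 1.18 mA, giving V_DS = V_DD − I_D R_D = 2.44 − 1.18 × 3.11 = -1.23 V.
But -1.23 V < V_ov = 1 V, so the device is actually in triode.
In triode I_D = k_n[V_ov V_DS − ½ V_DS²] and I_D = (V_DD − V_DS)/R_D. Equating: 3.67 V_DS² − 8.34 V_DS + 2.44 = 0, giving V_DS = 0.345 V (the root below V_ov).
I_D = (2.44 − 0.345) / 3.11 = 0.674 mA.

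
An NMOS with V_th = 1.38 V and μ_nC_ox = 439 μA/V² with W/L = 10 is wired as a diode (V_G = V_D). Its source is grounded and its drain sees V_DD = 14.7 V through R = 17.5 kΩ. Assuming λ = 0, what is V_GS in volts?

With gate tied to drain, V_GS = V_DS ≥ V_GS − V_th, so the device is in saturation.
k_n = μ_nC_ox · (W/L) = 4.39 mA/V².
KCL at the drain: ½ k_n (V_GS − V_th)² = (V_DD − V_GS)/R.
Let x = V_GS − 1.38. Then 38.4 x² + x − 13.32 = 0, giving x = 0.576 V (positive root), so V_GS = 1.96 V.
I_D = (V_DD − V_GS)/R = (14.7 − 1.96) / 17.5 = 0.728 mA.

V_GS = 1.96 V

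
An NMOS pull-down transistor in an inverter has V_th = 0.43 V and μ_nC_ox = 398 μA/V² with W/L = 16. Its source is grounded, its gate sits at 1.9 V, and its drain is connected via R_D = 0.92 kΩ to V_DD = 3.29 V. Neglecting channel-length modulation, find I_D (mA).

I_D = 3.15 mA

V_GS = V_G = 1.9 V, so V_ov = 1.9 − 0.43 = 1.47 V.
k_n = μ_nC_ox · (W/L) = 6.368 mA/V².
Assume saturation: I_D = ½ k_n V_ov² = 0.5 × 6.368 × 1.47² = 6.88 mA, giving V_DS = V_DD − I_D R_D = 3.29 − 6.88 × 0.92 = -3.04 V.
But -3.04 V < V_ov = 1.47 V, so the device is actually in triode.
In triode I_D = k_n[V_ov V_DS − ½ V_DS²] and I_D = (V_DD − V_DS)/R_D. Equating: 2.93 V_DS² − 9.612 V_DS + 3.29 = 0, giving V_DS = 0.388 V (the root below V_ov).
I_D = (3.29 − 0.388) / 0.92 = 3.15 mA.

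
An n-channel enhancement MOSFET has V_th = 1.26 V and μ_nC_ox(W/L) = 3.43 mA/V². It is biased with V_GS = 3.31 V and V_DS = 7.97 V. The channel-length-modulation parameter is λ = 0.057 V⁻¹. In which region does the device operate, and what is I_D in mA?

V_ov = V_GS − V_th = 3.31 − 1.26 = 2.05 V.
Since V_DS = 7.97 V ≥ V_ov = 2.05 V, the device is in saturation.
I_D = ½ k_n V_ov² (1 + λ V_DS) = 0.5 × 3.43 × 2.05² × (1 + 0.057 × 7.97) = 10.5 mA.

Saturation; I_D = 10.5 mA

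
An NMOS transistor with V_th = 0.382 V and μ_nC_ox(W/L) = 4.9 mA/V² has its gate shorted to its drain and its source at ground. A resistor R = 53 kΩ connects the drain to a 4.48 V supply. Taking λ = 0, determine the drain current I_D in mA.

I_D = 0.0740 mA

With gate tied to drain, V_GS = V_DS ≥ V_GS − V_th, so the device is in saturation.
KCL at the drain: ½ k_n (V_GS − V_th)² = (V_DD − V_GS)/R.
Let x = V_GS − 0.382. Then 130 x² + x − 4.098 = 0, giving x = 0.174 V (positive root), so V_GS = 0.556 V.
I_D = (V_DD − V_GS)/R = (4.48 − 0.556) / 53 = 0.074 mA.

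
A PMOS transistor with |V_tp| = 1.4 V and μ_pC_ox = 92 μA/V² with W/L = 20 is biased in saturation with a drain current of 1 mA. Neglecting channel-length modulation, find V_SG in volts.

V_SG = 2.44 V

k_p = μ_pC_ox · (W/L) = 1.84 mA/V².
In saturation I_D = ½ k_p (V_SG − |V_tp|)², so V_SG − |V_tp| = √(2 I_D / k_p) = √(2 × 1 / 1.84) = 1.04 V.
V_SG = 1.4 + 1.04 = 2.44 V.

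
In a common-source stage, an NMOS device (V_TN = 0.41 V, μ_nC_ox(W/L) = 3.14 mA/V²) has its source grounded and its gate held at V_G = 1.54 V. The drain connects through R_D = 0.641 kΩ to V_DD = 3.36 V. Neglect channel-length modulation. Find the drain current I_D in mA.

I_D = 2.00 mA

V_GS = V_G = 1.54 V, so V_ov = 1.54 − 0.41 = 1.13 V.
Assume saturation: I_D = ½ k_n V_ov² = 0.5 × 3.14 × 1.13² = 2 mA, giving V_DS = V_DD − I_D R_D = 3.36 − 2 × 0.641 = 2.07 V.
V_DS = 2.07 V ≥ V_ov = 1.13 V, confirming saturation.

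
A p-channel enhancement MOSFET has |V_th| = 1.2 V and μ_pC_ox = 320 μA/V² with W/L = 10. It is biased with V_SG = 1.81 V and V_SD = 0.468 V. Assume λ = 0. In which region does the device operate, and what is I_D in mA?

k_p = μ_pC_ox · (W/L) = 3.2 mA/V².
V_ov = V_SG − |V_th| = 1.81 − 1.2 = 0.61 V.
Since V_SD = 0.468 V < V_ov = 0.61 V, the device is in the triode region.
I_D = k_p [V_ov · V_SD − ½ V_SD²] = 3.2 × [0.61 × 0.468 − 0.5 × 0.468²] = 0.563 mA.

Triode; I_D = 0.563 mA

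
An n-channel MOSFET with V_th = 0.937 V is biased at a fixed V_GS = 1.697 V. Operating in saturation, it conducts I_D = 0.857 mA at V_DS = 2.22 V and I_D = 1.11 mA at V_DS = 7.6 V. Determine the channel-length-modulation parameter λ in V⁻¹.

λ = 0.0625 V⁻¹

With V_GS fixed, I_D ∝ (1 + λ V_DS) in saturation, so I_D2/I_D1 = (1 + λ V_DS2)/(1 + λ V_DS1).
1.11/0.857 = 1.295 = (1 + 7.6 λ)/(1 + 2.22 λ).
Solving: λ (I_D1 V_DS2 − I_D2 V_DS1) = I_D2 − I_D1, so λ = (1.11 − 0.857) / (0.857 × 7.6 − 1.11 × 2.22) = 0.253 / 4.05 = 0.0625 V⁻¹.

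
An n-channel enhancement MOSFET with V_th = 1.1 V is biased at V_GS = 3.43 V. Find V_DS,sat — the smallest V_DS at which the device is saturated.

V_DS,sat = 2.33 V

The boundary between triode and saturation is V_DS = V_GS − V_th = V_ov.
V_ov = 3.43 − 1.1 = 2.33 V.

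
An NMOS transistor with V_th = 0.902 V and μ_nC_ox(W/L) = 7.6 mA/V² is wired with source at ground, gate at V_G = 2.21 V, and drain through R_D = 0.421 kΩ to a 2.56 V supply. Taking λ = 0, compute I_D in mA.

I_D = 4.64 mA

V_GS = V_G = 2.21 V, so V_ov = 2.21 − 0.902 = 1.31 V.
Assume saturation: I_D = ½ k_n V_ov² = 0.5 × 7.6 × 1.31² = 6.5 mA, giving V_DS = V_DD − I_D R_D = 2.56 − 6.5 × 0.421 = -0.177 V.
But -0.177 V < V_ov = 1.31 V, so the device is actually in triode.
In triode I_D = k_n[V_ov V_DS − ½ V_DS²] and I_D = (V_DD − V_DS)/R_D. Equating: 1.6 V_DS² − 5.185 V_DS + 2.56 = 0, giving V_DS = 0.608 V (the root below V_ov).
I_D = (2.56 − 0.608) / 0.421 = 4.64 mA.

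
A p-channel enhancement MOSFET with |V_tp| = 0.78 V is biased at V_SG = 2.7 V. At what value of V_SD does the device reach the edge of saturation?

V_SD,sat = 1.92 V

The boundary between triode and saturation is V_SD = V_SG − |V_tp| = V_ov.
V_ov = 2.7 − 0.78 = 1.92 V.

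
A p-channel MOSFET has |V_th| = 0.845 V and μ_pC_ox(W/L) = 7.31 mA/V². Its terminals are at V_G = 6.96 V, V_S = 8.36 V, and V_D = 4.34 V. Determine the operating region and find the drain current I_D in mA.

Saturation; I_D = 1.13 mA

V_SG = V_S − V_G = 8.36 − 6.96 = 1.4 V; V_SD = V_S − V_D = 8.36 − 4.34 = 4.02 V.
V_ov = V_SG − |V_th| = 1.4 − 0.845 = 0.555 V.
Since V_SD = 4.02 V ≥ V_ov = 0.555 V, the device is in saturation.
I_D = ½ k_p V_ov² = 0.5 × 7.31 × 0.555² = 1.13 mA.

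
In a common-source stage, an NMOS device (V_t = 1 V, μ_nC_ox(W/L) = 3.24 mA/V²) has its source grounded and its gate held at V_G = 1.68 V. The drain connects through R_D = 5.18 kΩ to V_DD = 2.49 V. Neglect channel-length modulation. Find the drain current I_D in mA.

V_GS = V_G = 1.68 V, so V_ov = 1.68 − 1 = 0.68 V.
Assume saturation: I_D = ½ k_n V_ov² = 0.5 × 3.24 × 0.68² = 0.749 mA, giving V_DS = V_DD − I_D R_D = 2.49 − 0.749 × 5.18 = -1.39 V.
But -1.39 V < V_ov = 0.68 V, so the device is actually in triode.
In triode I_D = k_n[V_ov V_DS − ½ V_DS²] and I_D = (V_DD − V_DS)/R_D. Equating: 8.39 V_DS² − 12.41 V_DS + 2.49 = 0, giving V_DS = 0.239 V (the root below V_ov).
I_D = (2.49 − 0.239) / 5.18 = 0.434 mA.

I_D = 0.434 mA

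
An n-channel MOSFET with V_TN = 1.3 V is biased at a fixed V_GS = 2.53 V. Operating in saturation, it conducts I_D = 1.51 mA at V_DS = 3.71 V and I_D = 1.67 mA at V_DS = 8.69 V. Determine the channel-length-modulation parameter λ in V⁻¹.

λ = 0.0231 V⁻¹

With V_GS fixed, I_D ∝ (1 + λ V_DS) in saturation, so I_D2/I_D1 = (1 + λ V_DS2)/(1 + λ V_DS1).
1.67/1.51 = 1.106 = (1 + 8.69 λ)/(1 + 3.71 λ).
Solving: λ (I_D1 V_DS2 − I_D2 V_DS1) = I_D2 − I_D1, so λ = (1.67 − 1.51) / (1.51 × 8.69 − 1.67 × 3.71) = 0.16 / 6.93 = 0.0231 V⁻¹.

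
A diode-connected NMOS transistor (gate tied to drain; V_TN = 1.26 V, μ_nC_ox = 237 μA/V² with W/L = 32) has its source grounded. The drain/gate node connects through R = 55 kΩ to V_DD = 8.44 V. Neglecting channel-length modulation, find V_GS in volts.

With gate tied to drain, V_GS = V_DS ≥ V_GS − V_TN, so the device is in saturation.
k_n = μ_nC_ox · (W/L) = 7.584 mA/V².
KCL at the drain: ½ k_n (V_GS − V_TN)² = (V_DD − V_GS)/R.
Let x = V_GS − 1.26. Then 209 x² + x − 7.18 = 0, giving x = 0.183 V (positive root), so V_GS = 1.44 V.
I_D = (V_DD − V_GS)/R = (8.44 − 1.44) / 55 = 0.127 mA.

V_GS = 1.44 V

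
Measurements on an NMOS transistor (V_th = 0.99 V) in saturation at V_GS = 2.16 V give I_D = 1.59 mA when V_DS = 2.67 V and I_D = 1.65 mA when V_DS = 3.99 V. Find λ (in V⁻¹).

λ = 0.0310 V⁻¹

With V_GS fixed, I_D ∝ (1 + λ V_DS) in saturation, so I_D2/I_D1 = (1 + λ V_DS2)/(1 + λ V_DS1).
1.65/1.59 = 1.038 = (1 + 3.99 λ)/(1 + 2.67 λ).
Solving: λ (I_D1 V_DS2 − I_D2 V_DS1) = I_D2 − I_D1, so λ = (1.65 − 1.59) / (1.59 × 3.99 − 1.65 × 2.67) = 0.06 / 1.94 = 0.031 V⁻¹.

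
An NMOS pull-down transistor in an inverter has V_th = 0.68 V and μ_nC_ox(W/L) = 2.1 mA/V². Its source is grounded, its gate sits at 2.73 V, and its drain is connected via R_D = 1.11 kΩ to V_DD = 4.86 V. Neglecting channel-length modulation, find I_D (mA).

V_GS = V_G = 2.73 V, so V_ov = 2.73 − 0.68 = 2.05 V.
Assume saturation: I_D = ½ k_n V_ov² = 0.5 × 2.1 × 2.05² = 4.41 mA, giving V_DS = V_DD − I_D R_D = 4.86 − 4.41 × 1.11 = -0.038 V.
But -0.038 V < V_ov = 2.05 V, so the device is actually in triode.
In triode I_D = k_n[V_ov V_DS − ½ V_DS²] and I_D = (V_DD − V_DS)/R_D. Equating: 1.17 V_DS² − 5.779 V_DS + 4.86 = 0, giving V_DS = 1.07 V (the root below V_ov).
I_D = (4.86 − 1.07) / 1.11 = 3.41 mA.

I_D = 3.41 mA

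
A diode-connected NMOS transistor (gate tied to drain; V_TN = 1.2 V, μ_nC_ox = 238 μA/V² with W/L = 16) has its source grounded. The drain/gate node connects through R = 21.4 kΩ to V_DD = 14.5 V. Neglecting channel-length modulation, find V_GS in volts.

With gate tied to drain, V_GS = V_DS ≥ V_GS − V_TN, so the device is in saturation.
k_n = μ_nC_ox · (W/L) = 3.808 mA/V².
KCL at the drain: ½ k_n (V_GS − V_TN)² = (V_DD − V_GS)/R.
Let x = V_GS − 1.2. Then 40.7 x² + x − 13.3 = 0, giving x = 0.559 V (positive root), so V_GS = 1.76 V.
I_D = (V_DD − V_GS)/R = (14.5 − 1.76) / 21.4 = 0.595 mA.

V_GS = 1.76 V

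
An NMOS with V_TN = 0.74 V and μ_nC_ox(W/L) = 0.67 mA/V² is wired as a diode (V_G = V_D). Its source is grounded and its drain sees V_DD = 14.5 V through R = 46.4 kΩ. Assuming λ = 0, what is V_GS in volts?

With gate tied to drain, V_GS = V_DS ≥ V_GS − V_TN, so the device is in saturation.
KCL at the drain: ½ k_n (V_GS − V_TN)² = (V_DD − V_GS)/R.
Let x = V_GS − 0.74. Then 15.5 x² + x − 13.76 = 0, giving x = 0.909 V (positive root), so V_GS = 1.65 V.
I_D = (V_DD − V_GS)/R = (14.5 − 1.65) / 46.4 = 0.277 mA.

V_GS = 1.65 V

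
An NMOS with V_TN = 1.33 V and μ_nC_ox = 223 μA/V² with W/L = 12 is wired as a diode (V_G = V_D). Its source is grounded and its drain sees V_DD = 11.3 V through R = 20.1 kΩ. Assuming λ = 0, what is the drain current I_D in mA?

I_D = 0.467 mA

With gate tied to drain, V_GS = V_DS ≥ V_GS − V_TN, so the device is in saturation.
k_n = μ_nC_ox · (W/L) = 2.676 mA/V².
KCL at the drain: ½ k_n (V_GS − V_TN)² = (V_DD − V_GS)/R.
Let x = V_GS − 1.33. Then 26.9 x² + x − 9.97 = 0, giving x = 0.591 V (positive root), so V_GS = 1.92 V.
I_D = (V_DD − V_GS)/R = (11.3 − 1.92) / 20.1 = 0.467 mA.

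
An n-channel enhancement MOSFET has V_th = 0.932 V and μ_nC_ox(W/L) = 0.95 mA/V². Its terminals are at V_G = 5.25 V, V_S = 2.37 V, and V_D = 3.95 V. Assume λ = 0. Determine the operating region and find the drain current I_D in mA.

Triode; I_D = 1.74 mA

V_GS = V_G − V_S = 5.25 − 2.37 = 2.88 V; V_DS = V_D − V_S = 3.95 − 2.37 = 1.58 V.
V_ov = V_GS − V_th = 2.88 − 0.932 = 1.95 V.
Since V_DS = 1.58 V < V_ov = 1.95 V, the device is in the triode region.
I_D = k_n [V_ov · V_DS − ½ V_DS²] = 0.95 × [1.95 × 1.58 − 0.5 × 1.58²] = 1.74 mA.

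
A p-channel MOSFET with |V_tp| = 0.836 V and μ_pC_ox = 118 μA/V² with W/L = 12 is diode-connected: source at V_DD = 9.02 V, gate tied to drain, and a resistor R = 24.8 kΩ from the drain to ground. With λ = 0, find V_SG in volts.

V_SG = 1.49 V

With gate tied to drain, V_SG = V_SD ≥ V_SG − |V_tp|, so the device is in saturation.
k_p = μ_pC_ox · (W/L) = 1.416 mA/V².
KCL at the drain: ½ k_p (V_SG − |V_tp|)² = (V_DD − V_SG)/R.
Let x = V_SG − 0.836. Then 17.6 x² + x − 8.184 = 0, giving x = 0.655 V (positive root), so V_SG = 1.49 V.
I_D = (V_DD − V_SG)/R = (9.02 − 1.49) / 24.8 = 0.304 mA.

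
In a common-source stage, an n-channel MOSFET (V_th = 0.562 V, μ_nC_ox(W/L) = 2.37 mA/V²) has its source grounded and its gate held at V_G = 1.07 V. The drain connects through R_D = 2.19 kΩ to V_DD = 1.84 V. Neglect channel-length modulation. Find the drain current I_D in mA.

V_GS = V_G = 1.07 V, so V_ov = 1.07 − 0.562 = 0.508 V.
Assume saturation: I_D = ½ k_n V_ov² = 0.5 × 2.37 × 0.508² = 0.306 mA, giving V_DS = V_DD − I_D R_D = 1.84 − 0.306 × 2.19 = 1.17 V.
V_DS = 1.17 V ≥ V_ov = 0.508 V, confirming saturation.

I_D = 0.306 mA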